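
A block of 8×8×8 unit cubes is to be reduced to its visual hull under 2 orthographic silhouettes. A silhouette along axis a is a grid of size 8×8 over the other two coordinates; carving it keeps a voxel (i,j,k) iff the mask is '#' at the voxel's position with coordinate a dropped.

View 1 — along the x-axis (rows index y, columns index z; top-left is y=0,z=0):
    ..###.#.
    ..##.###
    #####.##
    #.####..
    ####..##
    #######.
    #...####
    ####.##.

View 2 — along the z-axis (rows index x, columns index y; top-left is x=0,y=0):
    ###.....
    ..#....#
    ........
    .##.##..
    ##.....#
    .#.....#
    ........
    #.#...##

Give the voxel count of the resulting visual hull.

full grid |V| = 512
V1 x: intersect with YZ mask (45 set) -- 360 left
V2 z: intersect with XY mask (18 set) -- 102 left

voxel count = 102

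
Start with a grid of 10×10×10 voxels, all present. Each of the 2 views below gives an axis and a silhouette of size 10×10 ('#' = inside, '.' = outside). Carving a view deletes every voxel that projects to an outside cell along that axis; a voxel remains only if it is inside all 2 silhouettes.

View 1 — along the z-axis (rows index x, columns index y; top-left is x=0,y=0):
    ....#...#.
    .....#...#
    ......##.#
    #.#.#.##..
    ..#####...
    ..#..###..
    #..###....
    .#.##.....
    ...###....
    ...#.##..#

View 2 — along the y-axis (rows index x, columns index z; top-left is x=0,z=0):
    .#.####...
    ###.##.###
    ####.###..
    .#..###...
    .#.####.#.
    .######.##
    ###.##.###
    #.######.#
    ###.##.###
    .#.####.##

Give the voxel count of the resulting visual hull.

initial block: 10^3 = 1000
  1. axis=2 (XY plane), |mask|=35  ⇒  voxels=350
  2. axis=1 (XZ plane), |mask|=69  ⇒  voxels=237

remaining voxels: 237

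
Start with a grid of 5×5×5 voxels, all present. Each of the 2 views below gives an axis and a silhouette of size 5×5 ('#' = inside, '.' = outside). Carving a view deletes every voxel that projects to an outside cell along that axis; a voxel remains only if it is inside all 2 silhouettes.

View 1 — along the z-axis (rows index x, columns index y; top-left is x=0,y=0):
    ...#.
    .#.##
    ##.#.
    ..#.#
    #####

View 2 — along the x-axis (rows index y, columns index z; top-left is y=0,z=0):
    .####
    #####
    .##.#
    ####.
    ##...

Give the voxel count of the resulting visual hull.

start: 5×5×5 = 125 voxels
step 1: project along z, AND mask (14/25) → |grid| = 70
step 2: project along x, AND mask (18/25) → |grid| = 51

voxel count = 51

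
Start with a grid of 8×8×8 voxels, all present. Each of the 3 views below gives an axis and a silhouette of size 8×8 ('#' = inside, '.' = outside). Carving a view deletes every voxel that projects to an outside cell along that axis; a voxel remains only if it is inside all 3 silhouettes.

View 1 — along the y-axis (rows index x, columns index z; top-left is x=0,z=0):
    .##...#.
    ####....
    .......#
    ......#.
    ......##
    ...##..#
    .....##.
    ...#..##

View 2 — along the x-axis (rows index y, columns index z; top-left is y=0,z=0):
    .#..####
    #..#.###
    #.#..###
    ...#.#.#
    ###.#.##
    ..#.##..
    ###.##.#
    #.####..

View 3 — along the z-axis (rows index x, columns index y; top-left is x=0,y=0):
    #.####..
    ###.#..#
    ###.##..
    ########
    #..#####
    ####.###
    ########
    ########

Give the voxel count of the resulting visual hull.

start: 8×8×8 = 512 voxels
step 1: project along y, AND mask (19/64) → |grid| = 152
step 2: project along x, AND mask (38/64) → |grid| = 86
step 3: project along z, AND mask (52/64) → |grid| = 69

|visual hull| = 69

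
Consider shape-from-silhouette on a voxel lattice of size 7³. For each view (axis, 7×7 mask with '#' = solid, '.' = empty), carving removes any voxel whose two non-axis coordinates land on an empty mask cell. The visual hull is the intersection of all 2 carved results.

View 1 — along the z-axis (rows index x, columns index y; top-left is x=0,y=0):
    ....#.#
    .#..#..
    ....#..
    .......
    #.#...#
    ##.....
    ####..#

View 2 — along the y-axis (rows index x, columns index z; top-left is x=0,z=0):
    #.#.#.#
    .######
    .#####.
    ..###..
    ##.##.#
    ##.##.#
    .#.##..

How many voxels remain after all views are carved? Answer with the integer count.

full grid |V| = 343
V1 z: intersect with XY mask (15 set) -- 105 left
V2 y: intersect with XZ mask (31 set) -- 65 left

voxel count = 65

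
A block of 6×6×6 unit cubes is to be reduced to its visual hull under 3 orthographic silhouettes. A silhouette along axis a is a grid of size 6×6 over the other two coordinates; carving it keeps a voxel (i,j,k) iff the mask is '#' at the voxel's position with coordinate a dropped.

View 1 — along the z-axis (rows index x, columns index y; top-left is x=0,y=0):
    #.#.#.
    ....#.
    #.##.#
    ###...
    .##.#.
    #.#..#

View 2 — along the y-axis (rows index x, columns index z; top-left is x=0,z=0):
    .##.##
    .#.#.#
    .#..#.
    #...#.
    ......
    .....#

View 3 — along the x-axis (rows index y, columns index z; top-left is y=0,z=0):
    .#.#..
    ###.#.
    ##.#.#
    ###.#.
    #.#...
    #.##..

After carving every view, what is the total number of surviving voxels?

start: 6×6×6 = 216 voxels
carve view 1 (along z, XY-mask fill 17/36): 102 voxels remain
carve view 2 (along y, XZ-mask fill 12/36): 32 voxels remain
carve view 3 (along x, YZ-mask fill 19/36): 12 voxels remain

|visual hull| = 12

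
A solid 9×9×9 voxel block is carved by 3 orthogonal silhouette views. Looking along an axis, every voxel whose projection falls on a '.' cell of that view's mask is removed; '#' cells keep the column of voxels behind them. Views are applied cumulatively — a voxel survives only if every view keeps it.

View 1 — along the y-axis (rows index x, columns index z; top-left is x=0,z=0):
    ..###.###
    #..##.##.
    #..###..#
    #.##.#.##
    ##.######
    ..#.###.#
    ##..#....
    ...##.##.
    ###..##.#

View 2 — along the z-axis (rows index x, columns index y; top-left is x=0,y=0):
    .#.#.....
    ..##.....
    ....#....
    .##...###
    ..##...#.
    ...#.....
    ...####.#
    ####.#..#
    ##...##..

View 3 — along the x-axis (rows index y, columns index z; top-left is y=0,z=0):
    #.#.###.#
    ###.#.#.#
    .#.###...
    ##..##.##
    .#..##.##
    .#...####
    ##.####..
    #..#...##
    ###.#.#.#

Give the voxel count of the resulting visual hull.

before carving: 729 voxels (9×9×9)
carve view 1 (along y, XZ-mask fill 48/81): 432 voxels remain
carve view 2 (along z, XY-mask fill 29/81): 149 voxels remain
carve view 3 (along x, YZ-mask fill 48/81): 89 voxels remain

|visual hull| = 89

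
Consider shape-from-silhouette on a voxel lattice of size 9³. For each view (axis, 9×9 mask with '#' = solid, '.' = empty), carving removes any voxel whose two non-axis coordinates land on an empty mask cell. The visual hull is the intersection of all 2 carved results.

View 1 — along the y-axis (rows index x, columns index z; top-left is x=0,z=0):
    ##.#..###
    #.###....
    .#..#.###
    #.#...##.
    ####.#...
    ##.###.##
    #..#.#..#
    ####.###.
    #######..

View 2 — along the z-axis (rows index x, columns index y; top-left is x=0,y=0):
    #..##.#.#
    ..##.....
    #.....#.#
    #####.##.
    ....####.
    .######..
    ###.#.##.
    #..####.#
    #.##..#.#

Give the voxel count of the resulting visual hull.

remaining voxels: 244

full grid |V| = 729
V1 y: intersect with XZ mask (49 set) -- 441 left
V2 z: intersect with XY mask (44 set) -- 244 left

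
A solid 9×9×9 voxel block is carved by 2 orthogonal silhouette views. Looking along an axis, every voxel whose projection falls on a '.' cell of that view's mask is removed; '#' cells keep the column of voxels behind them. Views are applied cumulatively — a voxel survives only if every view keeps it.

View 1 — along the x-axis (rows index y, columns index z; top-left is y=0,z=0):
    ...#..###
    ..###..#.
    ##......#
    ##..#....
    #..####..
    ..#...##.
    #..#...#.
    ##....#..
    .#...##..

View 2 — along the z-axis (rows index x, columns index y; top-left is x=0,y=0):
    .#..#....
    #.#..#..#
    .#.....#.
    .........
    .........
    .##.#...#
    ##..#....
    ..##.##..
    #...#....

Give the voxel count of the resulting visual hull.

initial block: 9^3 = 729
step 1: project along x, AND mask (31/81) → |grid| = 279
step 2: project along z, AND mask (21/81) → |grid| = 78

78 voxels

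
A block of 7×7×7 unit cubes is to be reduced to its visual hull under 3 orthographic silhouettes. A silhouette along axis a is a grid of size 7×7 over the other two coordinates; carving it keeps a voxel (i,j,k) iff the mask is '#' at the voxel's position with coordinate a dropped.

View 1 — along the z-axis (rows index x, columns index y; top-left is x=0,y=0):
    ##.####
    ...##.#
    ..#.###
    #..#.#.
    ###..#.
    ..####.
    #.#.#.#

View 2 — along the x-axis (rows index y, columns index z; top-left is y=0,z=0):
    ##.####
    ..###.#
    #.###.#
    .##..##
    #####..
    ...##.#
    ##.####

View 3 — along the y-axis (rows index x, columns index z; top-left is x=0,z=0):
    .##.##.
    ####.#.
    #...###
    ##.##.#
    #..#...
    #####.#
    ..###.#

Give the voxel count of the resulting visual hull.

|visual hull| = 82

full grid |V| = 343
[1] z-view keeps 28 columns → grid now 196
[2] x-view keeps 33 columns → grid now 132
[3] y-view keeps 30 columns → grid now 82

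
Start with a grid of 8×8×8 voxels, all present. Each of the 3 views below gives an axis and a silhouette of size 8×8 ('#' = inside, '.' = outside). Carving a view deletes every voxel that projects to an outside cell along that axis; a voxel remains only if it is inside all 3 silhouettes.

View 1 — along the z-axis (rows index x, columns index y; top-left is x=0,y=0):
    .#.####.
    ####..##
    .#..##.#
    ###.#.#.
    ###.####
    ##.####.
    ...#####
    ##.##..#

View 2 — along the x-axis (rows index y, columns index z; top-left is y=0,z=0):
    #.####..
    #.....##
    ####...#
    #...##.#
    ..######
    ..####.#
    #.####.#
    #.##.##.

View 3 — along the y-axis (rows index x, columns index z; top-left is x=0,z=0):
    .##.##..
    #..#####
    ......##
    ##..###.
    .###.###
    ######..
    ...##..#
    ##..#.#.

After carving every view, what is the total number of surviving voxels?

initial block: 8^3 = 512
[1] z-view keeps 43 columns → grid now 344
[2] x-view keeps 39 columns → grid now 209
[3] y-view keeps 36 columns → grid now 123

123 voxels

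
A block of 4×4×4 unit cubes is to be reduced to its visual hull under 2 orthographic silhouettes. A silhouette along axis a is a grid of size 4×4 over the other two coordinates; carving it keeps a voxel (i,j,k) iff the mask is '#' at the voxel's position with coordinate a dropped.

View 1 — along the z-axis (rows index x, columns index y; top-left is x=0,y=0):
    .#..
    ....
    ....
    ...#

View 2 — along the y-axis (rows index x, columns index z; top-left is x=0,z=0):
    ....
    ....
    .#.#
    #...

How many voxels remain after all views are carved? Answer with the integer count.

full grid |V| = 64
  1. axis=2 (XY plane), |mask|=2  ⇒  voxels=8
  2. axis=1 (XZ plane), |mask|=3  ⇒  voxels=1

remaining voxels: 1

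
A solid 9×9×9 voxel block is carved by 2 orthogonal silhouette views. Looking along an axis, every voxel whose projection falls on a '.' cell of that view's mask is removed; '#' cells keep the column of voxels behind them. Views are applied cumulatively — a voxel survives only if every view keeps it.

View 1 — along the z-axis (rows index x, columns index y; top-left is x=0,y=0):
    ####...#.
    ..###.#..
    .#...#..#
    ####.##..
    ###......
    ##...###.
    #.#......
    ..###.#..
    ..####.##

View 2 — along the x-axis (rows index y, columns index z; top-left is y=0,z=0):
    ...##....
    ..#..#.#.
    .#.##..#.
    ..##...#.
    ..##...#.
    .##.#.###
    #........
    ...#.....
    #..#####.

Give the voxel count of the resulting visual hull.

120 voxels

full grid |V| = 729
V1 z: intersect with XY mask (38 set) -- 342 left
V2 x: intersect with YZ mask (29 set) -- 120 left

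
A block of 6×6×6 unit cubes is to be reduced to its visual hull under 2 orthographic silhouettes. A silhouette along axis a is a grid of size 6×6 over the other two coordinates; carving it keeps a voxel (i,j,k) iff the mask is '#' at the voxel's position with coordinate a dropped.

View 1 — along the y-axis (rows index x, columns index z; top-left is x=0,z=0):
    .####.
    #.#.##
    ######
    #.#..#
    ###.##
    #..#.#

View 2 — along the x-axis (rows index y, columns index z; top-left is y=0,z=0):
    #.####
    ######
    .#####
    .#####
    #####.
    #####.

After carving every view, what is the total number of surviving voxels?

before carving: 216 voxels (6×6×6)
after view 1 [y-axis, 25 of 36 cells solid] → remaining = 150
after view 2 [x-axis, 31 of 36 cells solid] → remaining = 127

|visual hull| = 127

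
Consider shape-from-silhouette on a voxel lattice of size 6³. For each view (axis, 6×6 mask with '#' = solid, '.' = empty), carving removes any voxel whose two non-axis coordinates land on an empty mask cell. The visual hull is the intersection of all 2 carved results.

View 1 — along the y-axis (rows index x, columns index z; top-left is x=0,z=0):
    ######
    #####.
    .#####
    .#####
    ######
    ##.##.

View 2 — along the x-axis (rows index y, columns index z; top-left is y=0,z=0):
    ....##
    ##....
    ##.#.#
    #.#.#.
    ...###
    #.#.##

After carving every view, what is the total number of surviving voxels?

before carving: 216 voxels (6×6×6)
step 1: project along y, AND mask (31/36) → |grid| = 186
step 2: project along x, AND mask (18/36) → |grid| = 90

remaining voxels: 90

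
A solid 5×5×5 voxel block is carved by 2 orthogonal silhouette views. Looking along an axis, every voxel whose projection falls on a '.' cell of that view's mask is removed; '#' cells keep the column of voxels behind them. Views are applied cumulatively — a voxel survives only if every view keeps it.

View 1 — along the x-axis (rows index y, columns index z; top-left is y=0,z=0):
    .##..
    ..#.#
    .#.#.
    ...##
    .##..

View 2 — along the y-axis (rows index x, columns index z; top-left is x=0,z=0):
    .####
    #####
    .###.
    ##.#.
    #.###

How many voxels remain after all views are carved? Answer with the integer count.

remaining voxels: 40

start: 5×5×5 = 125 voxels
after view 1 [x-axis, 10 of 25 cells solid] → remaining = 50
after view 2 [y-axis, 19 of 25 cells solid] → remaining = 40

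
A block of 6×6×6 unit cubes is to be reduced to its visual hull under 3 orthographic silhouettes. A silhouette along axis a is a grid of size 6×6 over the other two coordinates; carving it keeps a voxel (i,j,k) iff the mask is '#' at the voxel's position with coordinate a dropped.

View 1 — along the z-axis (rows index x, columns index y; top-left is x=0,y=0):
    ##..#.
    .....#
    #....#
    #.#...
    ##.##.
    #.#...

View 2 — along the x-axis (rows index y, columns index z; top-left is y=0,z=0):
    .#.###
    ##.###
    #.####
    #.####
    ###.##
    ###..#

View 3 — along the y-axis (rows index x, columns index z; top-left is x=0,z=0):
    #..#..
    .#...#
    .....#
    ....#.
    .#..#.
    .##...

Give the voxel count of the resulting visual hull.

full grid |V| = 216
[1] z-view keeps 14 columns → grid now 84
[2] x-view keeps 28 columns → grid now 63
[3] y-view keeps 10 columns → grid now 19

remaining voxels: 19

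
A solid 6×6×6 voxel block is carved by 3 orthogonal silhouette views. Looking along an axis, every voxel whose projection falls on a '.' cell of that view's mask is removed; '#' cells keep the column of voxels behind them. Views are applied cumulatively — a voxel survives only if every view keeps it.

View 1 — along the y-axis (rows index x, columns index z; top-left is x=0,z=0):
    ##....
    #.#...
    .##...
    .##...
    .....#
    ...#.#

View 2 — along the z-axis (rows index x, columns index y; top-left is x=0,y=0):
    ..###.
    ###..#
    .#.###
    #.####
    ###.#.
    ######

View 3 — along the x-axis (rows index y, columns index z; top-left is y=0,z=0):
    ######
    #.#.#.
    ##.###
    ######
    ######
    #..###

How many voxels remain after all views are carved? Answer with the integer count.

start: 6×6×6 = 216 voxels
step 1: project along y, AND mask (11/36) → |grid| = 66
step 2: project along z, AND mask (26/36) → |grid| = 48
step 3: project along x, AND mask (30/36) → |grid| = 37

|visual hull| = 37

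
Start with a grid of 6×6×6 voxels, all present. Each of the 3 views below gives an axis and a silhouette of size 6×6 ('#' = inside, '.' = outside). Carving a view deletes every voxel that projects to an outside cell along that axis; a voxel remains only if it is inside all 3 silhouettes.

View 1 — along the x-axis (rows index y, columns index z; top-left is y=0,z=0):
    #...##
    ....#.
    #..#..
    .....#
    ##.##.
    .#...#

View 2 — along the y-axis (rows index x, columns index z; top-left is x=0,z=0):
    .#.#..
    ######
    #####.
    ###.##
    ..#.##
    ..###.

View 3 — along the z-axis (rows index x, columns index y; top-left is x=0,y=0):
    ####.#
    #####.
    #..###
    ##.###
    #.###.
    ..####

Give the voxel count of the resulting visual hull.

start: 6×6×6 = 216 voxels
  1. axis=0 (YZ plane), |mask|=13  ⇒  voxels=78
  2. axis=1 (XZ plane), |mask|=24  ⇒  voxels=49
  3. axis=2 (XY plane), |mask|=27  ⇒  voxels=37

voxel count = 37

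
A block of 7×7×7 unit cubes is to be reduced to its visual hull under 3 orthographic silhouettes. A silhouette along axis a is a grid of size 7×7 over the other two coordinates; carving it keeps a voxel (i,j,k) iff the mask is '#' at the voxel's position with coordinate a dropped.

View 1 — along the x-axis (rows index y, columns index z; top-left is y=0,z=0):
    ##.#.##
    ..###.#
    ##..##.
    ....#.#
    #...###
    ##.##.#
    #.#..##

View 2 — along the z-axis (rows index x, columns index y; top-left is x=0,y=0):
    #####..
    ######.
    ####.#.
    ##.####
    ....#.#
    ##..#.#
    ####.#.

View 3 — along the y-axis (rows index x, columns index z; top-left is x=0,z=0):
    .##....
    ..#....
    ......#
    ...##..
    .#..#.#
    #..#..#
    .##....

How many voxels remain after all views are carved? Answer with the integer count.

before carving: 343 voxels (7×7×7)
carve view 1 (along x, YZ-mask fill 28/49): 196 voxels remain
carve view 2 (along z, XY-mask fill 33/49): 132 voxels remain
carve view 3 (along y, XZ-mask fill 14/49): 31 voxels remain

|visual hull| = 31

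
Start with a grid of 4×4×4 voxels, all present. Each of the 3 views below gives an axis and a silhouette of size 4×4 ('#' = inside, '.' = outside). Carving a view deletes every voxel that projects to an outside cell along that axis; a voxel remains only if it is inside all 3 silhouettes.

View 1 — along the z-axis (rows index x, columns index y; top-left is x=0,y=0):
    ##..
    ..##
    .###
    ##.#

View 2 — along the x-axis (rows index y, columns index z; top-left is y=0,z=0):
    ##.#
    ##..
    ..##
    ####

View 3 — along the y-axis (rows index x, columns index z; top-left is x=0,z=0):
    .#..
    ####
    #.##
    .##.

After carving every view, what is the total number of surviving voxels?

initial block: 4^3 = 64
carve view 1 (along z, XY-mask fill 10/16): 40 voxels remain
carve view 2 (along x, YZ-mask fill 11/16): 28 voxels remain
carve view 3 (along y, XZ-mask fill 10/16): 18 voxels remain

18 voxels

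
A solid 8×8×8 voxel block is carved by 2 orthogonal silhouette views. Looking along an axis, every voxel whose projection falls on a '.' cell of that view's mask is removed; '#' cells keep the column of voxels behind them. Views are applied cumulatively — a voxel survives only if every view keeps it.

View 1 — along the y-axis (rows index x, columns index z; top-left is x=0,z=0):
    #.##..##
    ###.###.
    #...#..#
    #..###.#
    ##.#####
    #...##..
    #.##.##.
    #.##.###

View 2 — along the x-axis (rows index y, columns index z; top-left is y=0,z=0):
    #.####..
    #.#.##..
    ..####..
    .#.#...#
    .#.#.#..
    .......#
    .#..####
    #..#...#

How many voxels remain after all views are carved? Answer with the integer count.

before carving: 512 voxels (8×8×8)
[1] y-view keeps 40 columns → grid now 320
[2] x-view keeps 28 columns → grid now 142

voxel count = 142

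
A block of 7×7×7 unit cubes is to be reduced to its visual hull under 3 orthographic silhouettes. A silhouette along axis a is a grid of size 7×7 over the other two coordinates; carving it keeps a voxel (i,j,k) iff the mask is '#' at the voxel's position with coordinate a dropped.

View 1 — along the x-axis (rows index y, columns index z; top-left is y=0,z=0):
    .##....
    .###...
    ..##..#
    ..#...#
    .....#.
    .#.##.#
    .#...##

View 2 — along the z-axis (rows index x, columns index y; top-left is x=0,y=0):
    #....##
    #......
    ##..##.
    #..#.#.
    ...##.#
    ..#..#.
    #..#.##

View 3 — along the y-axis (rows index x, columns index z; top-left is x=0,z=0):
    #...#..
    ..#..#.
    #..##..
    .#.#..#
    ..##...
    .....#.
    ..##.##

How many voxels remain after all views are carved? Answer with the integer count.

start: 7×7×7 = 343 voxels
carve view 1 (along x, YZ-mask fill 18/49): 126 voxels remain
carve view 2 (along z, XY-mask fill 20/49): 53 voxels remain
carve view 3 (along y, XZ-mask fill 17/49): 18 voxels remain

remaining voxels: 18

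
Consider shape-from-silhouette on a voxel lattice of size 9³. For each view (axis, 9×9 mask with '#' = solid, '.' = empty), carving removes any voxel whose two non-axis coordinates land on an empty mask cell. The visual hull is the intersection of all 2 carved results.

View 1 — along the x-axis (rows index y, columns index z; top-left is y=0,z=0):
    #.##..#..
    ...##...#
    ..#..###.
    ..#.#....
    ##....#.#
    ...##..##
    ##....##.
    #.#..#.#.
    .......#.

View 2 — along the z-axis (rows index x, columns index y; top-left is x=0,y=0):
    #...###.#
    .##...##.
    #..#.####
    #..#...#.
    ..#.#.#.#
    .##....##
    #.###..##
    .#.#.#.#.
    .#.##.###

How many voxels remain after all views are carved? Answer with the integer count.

start: 9×9×9 = 729 voxels
V1 x: intersect with YZ mask (30 set) -- 270 left
V2 z: intersect with XY mask (42 set) -- 136 left

voxel count = 136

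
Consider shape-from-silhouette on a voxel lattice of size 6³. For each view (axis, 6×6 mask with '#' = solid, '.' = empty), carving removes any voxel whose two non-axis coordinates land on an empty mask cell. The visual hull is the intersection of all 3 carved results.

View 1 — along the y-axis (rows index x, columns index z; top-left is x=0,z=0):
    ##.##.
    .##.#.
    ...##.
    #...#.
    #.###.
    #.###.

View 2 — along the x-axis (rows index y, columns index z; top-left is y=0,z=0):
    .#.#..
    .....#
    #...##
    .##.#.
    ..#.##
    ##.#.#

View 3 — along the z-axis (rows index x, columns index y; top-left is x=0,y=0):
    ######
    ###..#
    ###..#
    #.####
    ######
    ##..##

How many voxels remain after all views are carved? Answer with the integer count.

initial block: 6^3 = 216
carve view 1 (along y, XZ-mask fill 19/36): 114 voxels remain
carve view 2 (along x, YZ-mask fill 16/36): 46 voxels remain
carve view 3 (along z, XY-mask fill 29/36): 35 voxels remain

remaining voxels: 35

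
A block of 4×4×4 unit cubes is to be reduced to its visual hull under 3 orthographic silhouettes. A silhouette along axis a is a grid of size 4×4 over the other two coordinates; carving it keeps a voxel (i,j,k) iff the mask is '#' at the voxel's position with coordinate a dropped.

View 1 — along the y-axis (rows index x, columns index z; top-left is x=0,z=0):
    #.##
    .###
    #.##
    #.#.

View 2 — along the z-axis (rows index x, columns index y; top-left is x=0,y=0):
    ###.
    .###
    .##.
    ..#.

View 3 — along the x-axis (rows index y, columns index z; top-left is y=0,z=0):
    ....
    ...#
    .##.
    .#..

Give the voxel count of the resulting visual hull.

voxel count = 9

initial block: 4^3 = 64
carve view 1 (along y, XZ-mask fill 11/16): 44 voxels remain
carve view 2 (along z, XY-mask fill 9/16): 26 voxels remain
carve view 3 (along x, YZ-mask fill 4/16): 9 voxels remain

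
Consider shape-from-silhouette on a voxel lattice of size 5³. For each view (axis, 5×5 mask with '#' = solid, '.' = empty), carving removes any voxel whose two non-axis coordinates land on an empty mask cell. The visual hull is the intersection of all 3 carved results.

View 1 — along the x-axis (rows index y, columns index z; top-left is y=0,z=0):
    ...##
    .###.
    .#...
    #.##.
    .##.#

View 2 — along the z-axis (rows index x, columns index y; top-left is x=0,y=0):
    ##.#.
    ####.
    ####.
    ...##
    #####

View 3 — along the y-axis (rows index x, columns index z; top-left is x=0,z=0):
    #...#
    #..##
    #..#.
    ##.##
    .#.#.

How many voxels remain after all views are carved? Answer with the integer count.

21 voxels

initial block: 5^3 = 125
after view 1 [x-axis, 12 of 25 cells solid] → remaining = 60
after view 2 [z-axis, 18 of 25 cells solid] → remaining = 44
after view 3 [y-axis, 13 of 25 cells solid] → remaining = 21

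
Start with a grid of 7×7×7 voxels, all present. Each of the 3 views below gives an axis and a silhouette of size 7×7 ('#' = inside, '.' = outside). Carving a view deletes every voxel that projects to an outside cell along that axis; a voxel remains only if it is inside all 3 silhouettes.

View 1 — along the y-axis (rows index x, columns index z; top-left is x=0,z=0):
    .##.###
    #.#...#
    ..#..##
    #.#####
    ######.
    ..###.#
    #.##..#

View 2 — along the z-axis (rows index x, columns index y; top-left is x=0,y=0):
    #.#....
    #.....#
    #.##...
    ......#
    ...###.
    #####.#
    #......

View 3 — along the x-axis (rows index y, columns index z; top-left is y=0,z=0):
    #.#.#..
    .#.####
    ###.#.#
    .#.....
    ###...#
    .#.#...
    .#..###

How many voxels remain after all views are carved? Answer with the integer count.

|visual hull| = 35

before carving: 343 voxels (7×7×7)
[1] y-view keeps 31 columns → grid now 217
[2] z-view keeps 18 columns → grid now 77
[3] x-view keeps 24 columns → grid now 35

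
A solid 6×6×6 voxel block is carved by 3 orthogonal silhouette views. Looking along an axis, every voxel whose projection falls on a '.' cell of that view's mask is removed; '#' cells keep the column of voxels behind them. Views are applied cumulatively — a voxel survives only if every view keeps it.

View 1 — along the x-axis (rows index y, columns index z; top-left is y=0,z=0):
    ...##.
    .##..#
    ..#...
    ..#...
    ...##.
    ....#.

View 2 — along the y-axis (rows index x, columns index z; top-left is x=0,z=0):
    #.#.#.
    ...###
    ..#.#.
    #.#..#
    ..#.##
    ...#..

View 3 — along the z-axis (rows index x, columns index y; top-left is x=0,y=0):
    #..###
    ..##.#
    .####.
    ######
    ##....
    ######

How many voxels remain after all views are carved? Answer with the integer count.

before carving: 216 voxels (6×6×6)
after view 1 [x-axis, 10 of 36 cells solid] → remaining = 60
after view 2 [y-axis, 15 of 36 cells solid] → remaining = 31
after view 3 [z-axis, 25 of 36 cells solid] → remaining = 18

remaining voxels: 18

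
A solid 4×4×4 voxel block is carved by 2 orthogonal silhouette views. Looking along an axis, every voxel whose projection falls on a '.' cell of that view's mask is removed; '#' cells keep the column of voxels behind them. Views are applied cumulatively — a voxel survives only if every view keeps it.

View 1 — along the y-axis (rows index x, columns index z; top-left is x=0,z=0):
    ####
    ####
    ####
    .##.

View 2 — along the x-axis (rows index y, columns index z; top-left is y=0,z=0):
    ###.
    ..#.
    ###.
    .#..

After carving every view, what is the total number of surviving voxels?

remaining voxels: 30

before carving: 64 voxels (4×4×4)
V1 y: intersect with XZ mask (14 set) -- 56 left
V2 x: intersect with YZ mask (8 set) -- 30 left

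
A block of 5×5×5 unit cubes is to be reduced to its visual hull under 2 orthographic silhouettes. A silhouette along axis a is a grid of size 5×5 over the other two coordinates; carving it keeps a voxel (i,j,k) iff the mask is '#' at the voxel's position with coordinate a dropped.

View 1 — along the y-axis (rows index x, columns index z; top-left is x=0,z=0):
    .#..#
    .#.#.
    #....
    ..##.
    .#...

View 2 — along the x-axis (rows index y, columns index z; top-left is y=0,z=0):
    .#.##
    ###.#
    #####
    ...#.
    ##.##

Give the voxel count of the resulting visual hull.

remaining voxels: 29

start: 5×5×5 = 125 voxels
after view 1 [y-axis, 8 of 25 cells solid] → remaining = 40
after view 2 [x-axis, 17 of 25 cells solid] → remaining = 29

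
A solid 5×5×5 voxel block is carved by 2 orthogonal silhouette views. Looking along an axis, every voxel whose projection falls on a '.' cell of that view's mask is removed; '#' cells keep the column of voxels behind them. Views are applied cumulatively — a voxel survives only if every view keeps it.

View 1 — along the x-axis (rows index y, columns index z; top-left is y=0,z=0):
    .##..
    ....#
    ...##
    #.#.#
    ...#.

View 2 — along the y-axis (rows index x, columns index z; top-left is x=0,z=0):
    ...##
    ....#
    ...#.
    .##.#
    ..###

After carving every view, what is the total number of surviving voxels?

voxel count = 23

full grid |V| = 125
step 1: project along x, AND mask (9/25) → |grid| = 45
step 2: project along y, AND mask (10/25) → |grid| = 23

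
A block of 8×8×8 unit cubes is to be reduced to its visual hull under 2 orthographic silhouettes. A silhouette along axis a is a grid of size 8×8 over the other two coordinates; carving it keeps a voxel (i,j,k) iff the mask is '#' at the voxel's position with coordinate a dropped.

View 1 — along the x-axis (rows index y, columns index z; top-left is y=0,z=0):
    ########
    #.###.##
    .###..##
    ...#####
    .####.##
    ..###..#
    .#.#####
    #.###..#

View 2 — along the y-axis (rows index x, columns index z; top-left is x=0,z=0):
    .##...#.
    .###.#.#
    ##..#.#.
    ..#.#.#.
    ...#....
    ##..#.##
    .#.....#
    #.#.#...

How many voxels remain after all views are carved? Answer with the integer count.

before carving: 512 voxels (8×8×8)
[1] x-view keeps 45 columns → grid now 360
[2] y-view keeps 26 columns → grid now 148

148 voxels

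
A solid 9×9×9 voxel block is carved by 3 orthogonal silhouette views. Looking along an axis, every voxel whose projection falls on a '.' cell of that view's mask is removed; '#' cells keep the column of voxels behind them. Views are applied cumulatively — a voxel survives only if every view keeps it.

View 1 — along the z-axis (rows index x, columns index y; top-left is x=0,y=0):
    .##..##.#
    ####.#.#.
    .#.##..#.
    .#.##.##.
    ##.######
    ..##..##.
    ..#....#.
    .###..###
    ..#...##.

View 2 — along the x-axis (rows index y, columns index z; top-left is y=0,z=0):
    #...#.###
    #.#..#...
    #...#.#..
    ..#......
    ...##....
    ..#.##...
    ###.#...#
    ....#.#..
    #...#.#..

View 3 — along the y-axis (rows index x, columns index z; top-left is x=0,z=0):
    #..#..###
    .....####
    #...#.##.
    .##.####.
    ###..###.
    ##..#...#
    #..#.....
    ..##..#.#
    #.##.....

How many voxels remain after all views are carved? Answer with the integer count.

60 voxels

before carving: 729 voxels (9×9×9)
step 1: project along z, AND mask (43/81) → |grid| = 387
step 2: project along x, AND mask (27/81) → |grid| = 122
step 3: project along y, AND mask (38/81) → |grid| = 60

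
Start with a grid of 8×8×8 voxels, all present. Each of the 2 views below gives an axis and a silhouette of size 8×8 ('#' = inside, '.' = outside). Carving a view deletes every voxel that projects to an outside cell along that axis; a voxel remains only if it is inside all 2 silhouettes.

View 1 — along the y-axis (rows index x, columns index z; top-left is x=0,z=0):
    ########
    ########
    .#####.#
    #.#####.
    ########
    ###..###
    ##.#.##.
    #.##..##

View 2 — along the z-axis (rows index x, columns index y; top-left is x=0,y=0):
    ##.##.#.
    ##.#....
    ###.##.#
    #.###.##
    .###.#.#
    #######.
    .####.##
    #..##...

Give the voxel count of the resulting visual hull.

initial block: 8^3 = 512
step 1: project along y, AND mask (52/64) → |grid| = 416
step 2: project along z, AND mask (41/64) → |grid| = 263

|visual hull| = 263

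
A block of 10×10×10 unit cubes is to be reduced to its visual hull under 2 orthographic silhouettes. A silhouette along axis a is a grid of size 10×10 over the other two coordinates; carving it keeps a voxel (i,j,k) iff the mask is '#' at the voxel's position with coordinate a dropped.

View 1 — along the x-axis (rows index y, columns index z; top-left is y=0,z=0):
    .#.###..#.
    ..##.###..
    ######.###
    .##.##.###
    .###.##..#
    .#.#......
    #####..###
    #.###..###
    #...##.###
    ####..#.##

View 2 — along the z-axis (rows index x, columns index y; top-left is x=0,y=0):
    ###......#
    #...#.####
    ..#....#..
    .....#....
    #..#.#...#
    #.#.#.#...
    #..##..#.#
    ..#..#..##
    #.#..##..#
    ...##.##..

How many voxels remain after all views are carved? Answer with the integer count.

voxel count = 247

before carving: 1000 voxels (10×10×10)
after view 1 [x-axis, 62 of 100 cells solid] → remaining = 620
after view 2 [z-axis, 39 of 100 cells solid] → remaining = 247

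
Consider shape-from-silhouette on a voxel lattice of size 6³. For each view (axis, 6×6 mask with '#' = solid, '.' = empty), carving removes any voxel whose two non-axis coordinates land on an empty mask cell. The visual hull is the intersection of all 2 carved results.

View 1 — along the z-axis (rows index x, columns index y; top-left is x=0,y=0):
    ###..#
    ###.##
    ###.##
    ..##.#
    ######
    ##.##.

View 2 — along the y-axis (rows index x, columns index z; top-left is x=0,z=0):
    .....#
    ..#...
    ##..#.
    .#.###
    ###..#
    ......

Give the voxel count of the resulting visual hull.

voxel count = 60

initial block: 6^3 = 216
after view 1 [z-axis, 27 of 36 cells solid] → remaining = 162
after view 2 [y-axis, 13 of 36 cells solid] → remaining = 60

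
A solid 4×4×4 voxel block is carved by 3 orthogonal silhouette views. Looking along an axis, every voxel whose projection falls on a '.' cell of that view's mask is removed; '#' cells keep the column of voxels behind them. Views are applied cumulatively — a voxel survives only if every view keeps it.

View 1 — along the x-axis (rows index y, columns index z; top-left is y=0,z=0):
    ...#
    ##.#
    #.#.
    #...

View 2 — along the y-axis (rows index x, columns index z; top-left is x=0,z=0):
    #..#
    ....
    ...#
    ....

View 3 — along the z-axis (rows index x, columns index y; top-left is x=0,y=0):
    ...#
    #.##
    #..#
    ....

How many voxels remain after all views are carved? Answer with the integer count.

start: 4×4×4 = 64 voxels
carve view 1 (along x, YZ-mask fill 7/16): 28 voxels remain
carve view 2 (along y, XZ-mask fill 3/16): 7 voxels remain
carve view 3 (along z, XY-mask fill 6/16): 2 voxels remain

|visual hull| = 2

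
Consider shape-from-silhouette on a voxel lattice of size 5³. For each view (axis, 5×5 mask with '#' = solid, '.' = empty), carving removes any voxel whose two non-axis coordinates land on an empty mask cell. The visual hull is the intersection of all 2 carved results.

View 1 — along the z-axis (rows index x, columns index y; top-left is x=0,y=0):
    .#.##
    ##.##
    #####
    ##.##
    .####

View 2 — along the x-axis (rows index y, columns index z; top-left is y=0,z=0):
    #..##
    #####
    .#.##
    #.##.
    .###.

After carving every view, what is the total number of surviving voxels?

full grid |V| = 125
[1] z-view keeps 20 columns → grid now 100
[2] x-view keeps 17 columns → grid now 70

voxel count = 70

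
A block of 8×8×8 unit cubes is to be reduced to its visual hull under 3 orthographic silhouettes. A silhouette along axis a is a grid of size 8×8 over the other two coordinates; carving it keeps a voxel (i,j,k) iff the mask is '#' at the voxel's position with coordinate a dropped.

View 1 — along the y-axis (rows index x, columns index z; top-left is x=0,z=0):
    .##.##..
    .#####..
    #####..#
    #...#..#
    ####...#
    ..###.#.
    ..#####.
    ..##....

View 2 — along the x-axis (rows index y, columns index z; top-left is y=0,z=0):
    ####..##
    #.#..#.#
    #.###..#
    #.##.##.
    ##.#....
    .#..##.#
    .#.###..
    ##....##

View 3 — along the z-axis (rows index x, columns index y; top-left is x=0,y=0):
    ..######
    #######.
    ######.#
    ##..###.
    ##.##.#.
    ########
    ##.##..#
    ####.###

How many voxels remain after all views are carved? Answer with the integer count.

remaining voxels: 115

start: 8×8×8 = 512 voxels
carve view 1 (along y, XZ-mask fill 34/64): 272 voxels remain
carve view 2 (along x, YZ-mask fill 35/64): 147 voxels remain
carve view 3 (along z, XY-mask fill 50/64): 115 voxels remain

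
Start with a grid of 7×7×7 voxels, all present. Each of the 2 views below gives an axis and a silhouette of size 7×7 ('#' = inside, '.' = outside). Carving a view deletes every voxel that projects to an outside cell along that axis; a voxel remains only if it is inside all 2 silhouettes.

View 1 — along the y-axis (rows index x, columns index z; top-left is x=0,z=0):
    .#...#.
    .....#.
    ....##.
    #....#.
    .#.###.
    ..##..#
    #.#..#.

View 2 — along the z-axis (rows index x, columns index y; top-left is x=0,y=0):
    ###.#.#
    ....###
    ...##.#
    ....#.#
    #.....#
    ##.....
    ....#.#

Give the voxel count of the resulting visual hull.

before carving: 343 voxels (7×7×7)
[1] y-view keeps 17 columns → grid now 119
[2] z-view keeps 19 columns → grid now 43

remaining voxels: 43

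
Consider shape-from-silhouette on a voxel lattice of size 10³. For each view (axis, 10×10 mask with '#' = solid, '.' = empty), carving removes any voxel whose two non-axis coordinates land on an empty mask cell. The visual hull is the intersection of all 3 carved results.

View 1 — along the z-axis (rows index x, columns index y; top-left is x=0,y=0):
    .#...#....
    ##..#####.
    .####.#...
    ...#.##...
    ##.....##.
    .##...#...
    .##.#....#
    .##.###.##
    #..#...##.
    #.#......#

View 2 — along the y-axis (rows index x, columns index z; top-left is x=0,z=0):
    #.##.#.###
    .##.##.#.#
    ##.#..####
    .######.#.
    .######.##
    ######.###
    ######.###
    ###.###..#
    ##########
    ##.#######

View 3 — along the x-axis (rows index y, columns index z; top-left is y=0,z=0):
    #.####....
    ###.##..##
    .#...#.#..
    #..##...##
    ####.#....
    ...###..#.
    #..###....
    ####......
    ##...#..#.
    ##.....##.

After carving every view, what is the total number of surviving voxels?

initial block: 10^3 = 1000
step 1: project along z, AND mask (42/100) → |grid| = 420
step 2: project along y, AND mask (79/100) → |grid| = 323
step 3: project along x, AND mask (45/100) → |grid| = 152

|visual hull| = 152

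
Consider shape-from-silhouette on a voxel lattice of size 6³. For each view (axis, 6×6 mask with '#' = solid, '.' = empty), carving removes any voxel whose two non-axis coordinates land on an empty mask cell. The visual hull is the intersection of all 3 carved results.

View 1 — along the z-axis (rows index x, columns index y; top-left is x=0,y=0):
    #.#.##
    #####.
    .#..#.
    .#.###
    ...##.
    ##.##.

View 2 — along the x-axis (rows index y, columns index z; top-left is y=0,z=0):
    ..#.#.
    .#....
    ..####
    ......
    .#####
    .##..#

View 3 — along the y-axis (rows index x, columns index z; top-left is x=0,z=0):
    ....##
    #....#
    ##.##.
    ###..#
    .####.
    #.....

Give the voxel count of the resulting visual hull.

before carving: 216 voxels (6×6×6)
step 1: project along z, AND mask (21/36) → |grid| = 126
step 2: project along x, AND mask (15/36) → |grid| = 54
step 3: project along y, AND mask (17/36) → |grid| = 23

remaining voxels: 23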